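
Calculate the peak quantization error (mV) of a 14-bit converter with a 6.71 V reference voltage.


The maximum quantization error is +/- LSB/2.
LSB = Vref / 2^n = 6.71 / 16384 = 0.00040955 V
Max error = LSB / 2 = 0.00040955 / 2 = 0.00020477 V
Max error = 0.2048 mV

0.2048 mV


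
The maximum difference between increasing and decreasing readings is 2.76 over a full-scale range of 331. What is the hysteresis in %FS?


Hysteresis = (max difference / full scale) * 100%.
H = (2.76 / 331) * 100
H = 0.834 %FS

0.834 %FS


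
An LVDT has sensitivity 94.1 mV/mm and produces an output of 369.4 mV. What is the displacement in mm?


Displacement = Vout / sensitivity.
d = 369.4 / 94.1
d = 3.926 mm

3.926 mm


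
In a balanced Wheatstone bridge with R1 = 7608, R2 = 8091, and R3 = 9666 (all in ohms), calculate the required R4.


At balance: R1*R4 = R2*R3, so R4 = R2*R3/R1.
R4 = 8091 * 9666 / 7608
R4 = 78207606 / 7608
R4 = 10279.65 ohm

10279.65 ohm


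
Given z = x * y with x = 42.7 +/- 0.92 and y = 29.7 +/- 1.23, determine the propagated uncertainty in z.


For a product z = x*y, the relative uncertainty is:
uz/z = sqrt((ux/x)^2 + (uy/y)^2)
Relative uncertainties: ux/x = 0.92/42.7 = 0.021546
uy/y = 1.23/29.7 = 0.041414
z = 42.7 * 29.7 = 1268.2
uz = 1268.2 * sqrt(0.021546^2 + 0.041414^2) = 59.204

59.204


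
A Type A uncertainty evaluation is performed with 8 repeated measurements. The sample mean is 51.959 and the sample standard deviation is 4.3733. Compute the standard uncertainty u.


The standard uncertainty for Type A evaluation is u = s / sqrt(n).
u = 4.3733 / sqrt(8)
u = 4.3733 / 2.8284
u = 1.5462

1.5462


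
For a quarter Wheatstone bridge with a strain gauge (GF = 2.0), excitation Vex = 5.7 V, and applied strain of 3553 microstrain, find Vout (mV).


Quarter bridge output: Vout = (GF * epsilon * Vex) / 4.
Vout = (2.0 * 3553e-6 * 5.7) / 4
Vout = 0.0405042 / 4 V
Vout = 0.01012605 V = 10.126 mV

10.126 mV


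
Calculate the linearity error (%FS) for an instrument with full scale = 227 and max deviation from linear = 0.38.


Linearity error = (max deviation / full scale) * 100%.
Linearity = (0.38 / 227) * 100
Linearity = 0.167 %FS

0.167 %FS


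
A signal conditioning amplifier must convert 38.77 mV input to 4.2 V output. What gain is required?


Gain = Vout / Vin (converting to same units).
G = 4.2 V / 38.77 mV
G = 4200.0 mV / 38.77 mV
G = 108.33

108.33


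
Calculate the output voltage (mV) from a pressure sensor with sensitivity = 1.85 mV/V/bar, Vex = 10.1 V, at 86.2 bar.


Output = sensitivity * Vex * P.
Vout = 1.85 * 10.1 * 86.2
Vout = 18.685 * 86.2
Vout = 1610.65 mV

1610.65 mV


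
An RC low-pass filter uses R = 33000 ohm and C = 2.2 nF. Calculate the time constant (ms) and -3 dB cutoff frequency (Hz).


Time constant: tau = R * C.
tau = 33000 * 2.20e-09 = 7.26e-05 s
tau = 0.0726 ms
Cutoff frequency: fc = 1 / (2*pi*R*C).
fc = 1 / (2*pi*7.26e-05) = 2192.22 Hz

tau = 0.0726 ms, fc = 2192.22 Hz


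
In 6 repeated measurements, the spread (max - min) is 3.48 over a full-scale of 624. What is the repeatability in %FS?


Repeatability = (spread / full scale) * 100%.
R = (3.48 / 624) * 100
R = 0.558 %FS

0.558 %FS


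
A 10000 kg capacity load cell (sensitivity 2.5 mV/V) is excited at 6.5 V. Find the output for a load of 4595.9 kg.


Vout = rated_output * Vex * (load / capacity).
Vout = 2.5 * 6.5 * (4595.9 / 10000)
Vout = 2.5 * 6.5 * 0.45959
Vout = 7.468 mV

7.468 mV


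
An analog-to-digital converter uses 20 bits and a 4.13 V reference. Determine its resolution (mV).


The resolution (LSB) of an ADC is Vref / 2^n.
LSB = 4.13 / 2^20
LSB = 4.13 / 1048576
LSB = 3.94e-06 V = 0.00393867 mV

0.00393867 mV


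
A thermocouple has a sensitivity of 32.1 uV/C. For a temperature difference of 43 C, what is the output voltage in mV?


The thermocouple output V = sensitivity * dT.
V = 32.1 uV/C * 43 C
V = 1380.3 uV
V = 1.38 mV

1.38 mV


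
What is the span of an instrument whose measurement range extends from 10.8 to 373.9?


Span = upper range - lower range.
Span = 373.9 - (10.8)
Span = 363.1

363.1


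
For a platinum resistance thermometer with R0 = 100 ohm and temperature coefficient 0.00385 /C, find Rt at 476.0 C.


The RTD equation: Rt = R0 * (1 + alpha * T).
Rt = 100 * (1 + 0.00385 * 476.0)
Rt = 100 * (1 + 1.8326)
Rt = 100 * 2.8326
Rt = 283.26 ohm

283.26 ohm


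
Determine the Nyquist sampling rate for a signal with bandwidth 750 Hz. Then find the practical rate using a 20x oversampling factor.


By Nyquist theorem, fs_min = 2 * fmax.
fs_min = 2 * 750 = 1500 Hz
Practical rate = 20 * fs_min = 20 * 1500 = 30000 Hz

fs_min = 1500 Hz, fs_practical = 30000 Hz


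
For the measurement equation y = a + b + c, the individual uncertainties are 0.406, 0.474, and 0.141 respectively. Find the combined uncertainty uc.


For a sum of independent quantities, uc = sqrt(u1^2 + u2^2 + u3^2).
uc = sqrt(0.406^2 + 0.474^2 + 0.141^2)
uc = sqrt(0.164836 + 0.224676 + 0.019881)
uc = 0.6398

0.6398


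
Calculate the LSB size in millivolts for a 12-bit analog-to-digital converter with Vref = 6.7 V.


The resolution (LSB) of an ADC is Vref / 2^n.
LSB = 6.7 / 2^12
LSB = 6.7 / 4096
LSB = 0.00163574 V = 1.63574219 mV

1.63574219 mV


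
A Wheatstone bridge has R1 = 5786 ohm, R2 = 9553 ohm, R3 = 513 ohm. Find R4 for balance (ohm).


At balance: R1*R4 = R2*R3, so R4 = R2*R3/R1.
R4 = 9553 * 513 / 5786
R4 = 4900689 / 5786
R4 = 846.99 ohm

846.99 ohm


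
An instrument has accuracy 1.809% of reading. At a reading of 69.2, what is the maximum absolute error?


Absolute error = (accuracy% / 100) * reading.
Error = (1.809 / 100) * 69.2
Error = 0.01809 * 69.2
Error = 1.2518

1.2518


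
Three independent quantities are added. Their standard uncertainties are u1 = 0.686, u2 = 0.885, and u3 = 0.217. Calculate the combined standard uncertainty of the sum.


For a sum of independent quantities, uc = sqrt(u1^2 + u2^2 + u3^2).
uc = sqrt(0.686^2 + 0.885^2 + 0.217^2)
uc = sqrt(0.470596 + 0.783225 + 0.047089)
uc = 1.1406

1.1406


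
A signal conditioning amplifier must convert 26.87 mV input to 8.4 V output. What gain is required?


Gain = Vout / Vin (converting to same units).
G = 8.4 V / 26.87 mV
G = 8400.0 mV / 26.87 mV
G = 312.62

312.62


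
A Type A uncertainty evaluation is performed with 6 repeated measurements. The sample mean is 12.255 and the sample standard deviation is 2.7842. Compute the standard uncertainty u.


The standard uncertainty for Type A evaluation is u = s / sqrt(n).
u = 2.7842 / sqrt(6)
u = 2.7842 / 2.4495
u = 1.1366

1.1366


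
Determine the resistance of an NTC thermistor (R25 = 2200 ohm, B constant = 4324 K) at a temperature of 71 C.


NTC thermistor equation: Rt = R25 * exp(B * (1/T - 1/T25)).
T in Kelvin: 344.15 K, T25 = 298.15 K
1/T - 1/T25 = 1/344.15 - 1/298.15 = -0.00044831
B * (1/T - 1/T25) = 4324 * -0.00044831 = -1.9385
Rt = 2200 * exp(-1.9385) = 316.6 ohm

316.6 ohm


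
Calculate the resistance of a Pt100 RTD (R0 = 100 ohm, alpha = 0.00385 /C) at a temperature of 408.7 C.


The RTD equation: Rt = R0 * (1 + alpha * T).
Rt = 100 * (1 + 0.00385 * 408.7)
Rt = 100 * (1 + 1.573495)
Rt = 100 * 2.573495
Rt = 257.35 ohm

257.35 ohm


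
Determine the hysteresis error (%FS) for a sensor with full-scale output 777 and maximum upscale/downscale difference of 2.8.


Hysteresis = (max difference / full scale) * 100%.
H = (2.8 / 777) * 100
H = 0.36 %FS

0.36 %FS


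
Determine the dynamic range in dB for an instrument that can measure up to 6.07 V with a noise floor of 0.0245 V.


Dynamic range = 20 * log10(Vmax / Vnoise).
DR = 20 * log10(6.07 / 0.0245)
DR = 20 * log10(247.76)
DR = 47.88 dB

47.88 dB


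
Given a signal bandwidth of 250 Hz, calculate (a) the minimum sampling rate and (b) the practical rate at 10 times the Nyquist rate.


By Nyquist theorem, fs_min = 2 * fmax.
fs_min = 2 * 250 = 500 Hz
Practical rate = 10 * fs_min = 10 * 500 = 5000 Hz

fs_min = 500 Hz, fs_practical = 5000 Hz


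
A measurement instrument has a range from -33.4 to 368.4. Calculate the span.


Span = upper range - lower range.
Span = 368.4 - (-33.4)
Span = 401.8

401.8


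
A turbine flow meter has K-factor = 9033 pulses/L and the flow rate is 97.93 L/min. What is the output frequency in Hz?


Frequency = K * Q / 60 (converting L/min to L/s).
f = 9033 * 97.93 / 60
f = 884601.69 / 60
f = 14743.36 Hz

14743.36 Hz


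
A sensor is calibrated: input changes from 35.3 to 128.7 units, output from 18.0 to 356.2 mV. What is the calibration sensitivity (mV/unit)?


Sensitivity = (y2 - y1) / (x2 - x1).
S = (356.2 - 18.0) / (128.7 - 35.3)
S = 338.2 / 93.4
S = 3.621 mV/unit

3.621 mV/unit


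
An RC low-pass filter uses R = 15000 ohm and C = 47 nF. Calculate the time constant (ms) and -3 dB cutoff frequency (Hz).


Time constant: tau = R * C.
tau = 15000 * 4.70e-08 = 0.000705 s
tau = 0.705 ms
Cutoff frequency: fc = 1 / (2*pi*R*C).
fc = 1 / (2*pi*0.000705) = 225.75 Hz

tau = 0.705 ms, fc = 225.75 Hz


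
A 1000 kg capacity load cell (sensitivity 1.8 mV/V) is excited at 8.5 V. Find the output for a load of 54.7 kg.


Vout = rated_output * Vex * (load / capacity).
Vout = 1.8 * 8.5 * (54.7 / 1000)
Vout = 1.8 * 8.5 * 0.0547
Vout = 0.837 mV

0.837 mV


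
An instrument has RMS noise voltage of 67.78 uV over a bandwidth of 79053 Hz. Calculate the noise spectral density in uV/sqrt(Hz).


Noise spectral density = Vrms / sqrt(BW).
NSD = 67.78 / sqrt(79053)
NSD = 67.78 / 281.1637
NSD = 0.2411 uV/sqrt(Hz)

0.2411 uV/sqrt(Hz)


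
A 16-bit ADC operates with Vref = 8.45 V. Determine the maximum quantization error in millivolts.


The maximum quantization error is +/- LSB/2.
LSB = Vref / 2^n = 8.45 / 65536 = 0.00012894 V
Max error = LSB / 2 = 0.00012894 / 2 = 6.447e-05 V
Max error = 0.0645 mV

0.0645 mV


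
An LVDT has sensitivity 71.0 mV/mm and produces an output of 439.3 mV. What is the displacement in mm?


Displacement = Vout / sensitivity.
d = 439.3 / 71.0
d = 6.187 mm

6.187 mm


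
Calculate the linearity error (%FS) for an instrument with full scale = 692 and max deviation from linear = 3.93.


Linearity error = (max deviation / full scale) * 100%.
Linearity = (3.93 / 692) * 100
Linearity = 0.568 %FS

0.568 %FS


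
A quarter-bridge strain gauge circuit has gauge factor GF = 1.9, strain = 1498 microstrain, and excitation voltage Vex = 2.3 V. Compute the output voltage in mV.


Quarter bridge output: Vout = (GF * epsilon * Vex) / 4.
Vout = (1.9 * 1498e-6 * 2.3) / 4
Vout = 0.00654626 / 4 V
Vout = 0.00163656 V = 1.6366 mV

1.6366 mV


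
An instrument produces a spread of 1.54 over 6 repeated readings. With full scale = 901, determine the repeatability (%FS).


Repeatability = (spread / full scale) * 100%.
R = (1.54 / 901) * 100
R = 0.171 %FS

0.171 %FS


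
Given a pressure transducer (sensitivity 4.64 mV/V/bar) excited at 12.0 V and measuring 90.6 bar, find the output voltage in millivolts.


Output = sensitivity * Vex * P.
Vout = 4.64 * 12.0 * 90.6
Vout = 55.68 * 90.6
Vout = 5044.61 mV

5044.61 mV


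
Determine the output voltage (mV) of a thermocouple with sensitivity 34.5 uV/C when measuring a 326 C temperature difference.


The thermocouple output V = sensitivity * dT.
V = 34.5 uV/C * 326 C
V = 11247.0 uV
V = 11.247 mV

11.247 mV


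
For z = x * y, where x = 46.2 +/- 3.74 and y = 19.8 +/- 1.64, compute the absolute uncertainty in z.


For a product z = x*y, the relative uncertainty is:
uz/z = sqrt((ux/x)^2 + (uy/y)^2)
Relative uncertainties: ux/x = 3.74/46.2 = 0.080952
uy/y = 1.64/19.8 = 0.082828
z = 46.2 * 19.8 = 914.8
uz = 914.8 * sqrt(0.080952^2 + 0.082828^2) = 105.946

105.946


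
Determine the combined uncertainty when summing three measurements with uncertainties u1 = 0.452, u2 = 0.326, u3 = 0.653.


For a sum of independent quantities, uc = sqrt(u1^2 + u2^2 + u3^2).
uc = sqrt(0.452^2 + 0.326^2 + 0.653^2)
uc = sqrt(0.204304 + 0.106276 + 0.426409)
uc = 0.8585

0.8585


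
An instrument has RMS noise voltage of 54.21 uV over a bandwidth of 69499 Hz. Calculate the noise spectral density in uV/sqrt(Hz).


Noise spectral density = Vrms / sqrt(BW).
NSD = 54.21 / sqrt(69499)
NSD = 54.21 / 263.6266
NSD = 0.2056 uV/sqrt(Hz)

0.2056 uV/sqrt(Hz)


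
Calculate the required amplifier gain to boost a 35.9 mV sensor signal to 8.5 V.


Gain = Vout / Vin (converting to same units).
G = 8.5 V / 35.9 mV
G = 8500.0 mV / 35.9 mV
G = 236.77

236.77


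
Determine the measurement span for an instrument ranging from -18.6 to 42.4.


Span = upper range - lower range.
Span = 42.4 - (-18.6)
Span = 61.0

61.0


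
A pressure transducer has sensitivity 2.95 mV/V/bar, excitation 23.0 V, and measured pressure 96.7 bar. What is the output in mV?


Output = sensitivity * Vex * P.
Vout = 2.95 * 23.0 * 96.7
Vout = 67.85 * 96.7
Vout = 6561.1 mV

6561.1 mV


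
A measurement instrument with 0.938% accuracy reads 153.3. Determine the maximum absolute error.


Absolute error = (accuracy% / 100) * reading.
Error = (0.938 / 100) * 153.3
Error = 0.00938 * 153.3
Error = 1.438

1.438


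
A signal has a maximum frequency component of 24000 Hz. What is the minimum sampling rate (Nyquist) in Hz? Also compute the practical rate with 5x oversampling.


By Nyquist theorem, fs_min = 2 * fmax.
fs_min = 2 * 24000 = 48000 Hz
Practical rate = 5 * fs_min = 5 * 48000 = 240000 Hz

fs_min = 48000 Hz, fs_practical = 240000 Hz


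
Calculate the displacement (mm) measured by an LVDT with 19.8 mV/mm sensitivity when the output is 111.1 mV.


Displacement = Vout / sensitivity.
d = 111.1 / 19.8
d = 5.611 mm

5.611 mm


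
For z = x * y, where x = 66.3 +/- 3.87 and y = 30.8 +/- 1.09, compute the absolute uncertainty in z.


For a product z = x*y, the relative uncertainty is:
uz/z = sqrt((ux/x)^2 + (uy/y)^2)
Relative uncertainties: ux/x = 3.87/66.3 = 0.058371
uy/y = 1.09/30.8 = 0.03539
z = 66.3 * 30.8 = 2042.0
uz = 2042.0 * sqrt(0.058371^2 + 0.03539^2) = 139.392

139.392


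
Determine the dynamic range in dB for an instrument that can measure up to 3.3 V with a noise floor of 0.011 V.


Dynamic range = 20 * log10(Vmax / Vnoise).
DR = 20 * log10(3.3 / 0.011)
DR = 20 * log10(300.0)
DR = 49.54 dB

49.54 dB


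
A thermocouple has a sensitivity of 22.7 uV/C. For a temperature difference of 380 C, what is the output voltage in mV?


The thermocouple output V = sensitivity * dT.
V = 22.7 uV/C * 380 C
V = 8626.0 uV
V = 8.626 mV

8.626 mV


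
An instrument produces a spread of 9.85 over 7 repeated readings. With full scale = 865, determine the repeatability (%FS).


Repeatability = (spread / full scale) * 100%.
R = (9.85 / 865) * 100
R = 1.139 %FS

1.139 %FS


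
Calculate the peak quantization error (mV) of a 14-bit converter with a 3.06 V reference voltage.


The maximum quantization error is +/- LSB/2.
LSB = Vref / 2^n = 3.06 / 16384 = 0.00018677 V
Max error = LSB / 2 = 0.00018677 / 2 = 9.338e-05 V
Max error = 0.0934 mV

0.0934 mV


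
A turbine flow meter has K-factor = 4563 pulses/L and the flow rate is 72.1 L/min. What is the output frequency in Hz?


Frequency = K * Q / 60 (converting L/min to L/s).
f = 4563 * 72.1 / 60
f = 328992.3 / 60
f = 5483.2 Hz

5483.2 Hz


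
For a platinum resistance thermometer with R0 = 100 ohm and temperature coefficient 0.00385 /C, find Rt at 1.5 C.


The RTD equation: Rt = R0 * (1 + alpha * T).
Rt = 100 * (1 + 0.00385 * 1.5)
Rt = 100 * (1 + 0.005775)
Rt = 100 * 1.005775
Rt = 100.578 ohm

100.578 ohm


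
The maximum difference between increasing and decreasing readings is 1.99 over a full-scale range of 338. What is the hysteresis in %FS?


Hysteresis = (max difference / full scale) * 100%.
H = (1.99 / 338) * 100
H = 0.589 %FS

0.589 %FS


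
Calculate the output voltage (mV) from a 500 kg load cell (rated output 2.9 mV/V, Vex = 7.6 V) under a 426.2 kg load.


Vout = rated_output * Vex * (load / capacity).
Vout = 2.9 * 7.6 * (426.2 / 500)
Vout = 2.9 * 7.6 * 0.8524
Vout = 18.787 mV

18.787 mV


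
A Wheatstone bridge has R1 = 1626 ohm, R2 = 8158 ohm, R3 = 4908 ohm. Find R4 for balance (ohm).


At balance: R1*R4 = R2*R3, so R4 = R2*R3/R1.
R4 = 8158 * 4908 / 1626
R4 = 40039464 / 1626
R4 = 24624.52 ohm

24624.52 ohm


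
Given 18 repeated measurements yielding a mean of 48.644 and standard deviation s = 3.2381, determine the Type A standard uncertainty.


The standard uncertainty for Type A evaluation is u = s / sqrt(n).
u = 3.2381 / sqrt(18)
u = 3.2381 / 4.2426
u = 0.7632

0.7632


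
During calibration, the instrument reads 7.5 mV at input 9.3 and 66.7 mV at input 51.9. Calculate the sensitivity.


Sensitivity = (y2 - y1) / (x2 - x1).
S = (66.7 - 7.5) / (51.9 - 9.3)
S = 59.2 / 42.6
S = 1.3897 mV/unit

1.3897 mV/unit


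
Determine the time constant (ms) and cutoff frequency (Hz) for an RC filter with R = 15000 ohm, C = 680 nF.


Time constant: tau = R * C.
tau = 15000 * 6.80e-07 = 0.0102 s
tau = 10.2 ms
Cutoff frequency: fc = 1 / (2*pi*R*C).
fc = 1 / (2*pi*0.0102) = 15.6 Hz

tau = 10.2 ms, fc = 15.6 Hz


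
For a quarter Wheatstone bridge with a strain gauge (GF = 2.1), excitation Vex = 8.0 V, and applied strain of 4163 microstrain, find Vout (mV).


Quarter bridge output: Vout = (GF * epsilon * Vex) / 4.
Vout = (2.1 * 4163e-6 * 8.0) / 4
Vout = 0.0699384 / 4 V
Vout = 0.0174846 V = 17.4846 mV

17.4846 mV


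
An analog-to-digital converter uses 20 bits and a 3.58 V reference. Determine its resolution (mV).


The resolution (LSB) of an ADC is Vref / 2^n.
LSB = 3.58 / 2^20
LSB = 3.58 / 1048576
LSB = 3.41e-06 V = 0.00341415 mV

0.00341415 mV


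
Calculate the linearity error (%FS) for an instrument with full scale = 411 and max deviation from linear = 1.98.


Linearity error = (max deviation / full scale) * 100%.
Linearity = (1.98 / 411) * 100
Linearity = 0.482 %FS

0.482 %FS


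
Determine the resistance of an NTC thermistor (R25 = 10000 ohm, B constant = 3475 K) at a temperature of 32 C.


NTC thermistor equation: Rt = R25 * exp(B * (1/T - 1/T25)).
T in Kelvin: 305.15 K, T25 = 298.15 K
1/T - 1/T25 = 1/305.15 - 1/298.15 = -7.694e-05
B * (1/T - 1/T25) = 3475 * -7.694e-05 = -0.2674
Rt = 10000 * exp(-0.2674) = 7653.9 ohm

7653.9 ohm


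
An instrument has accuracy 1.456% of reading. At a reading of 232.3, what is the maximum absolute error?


Absolute error = (accuracy% / 100) * reading.
Error = (1.456 / 100) * 232.3
Error = 0.01456 * 232.3
Error = 3.3823

3.3823


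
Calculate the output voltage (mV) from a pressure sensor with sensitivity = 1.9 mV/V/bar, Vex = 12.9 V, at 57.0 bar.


Output = sensitivity * Vex * P.
Vout = 1.9 * 12.9 * 57.0
Vout = 24.51 * 57.0
Vout = 1397.07 mV

1397.07 mV


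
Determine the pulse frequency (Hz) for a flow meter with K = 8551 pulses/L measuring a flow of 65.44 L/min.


Frequency = K * Q / 60 (converting L/min to L/s).
f = 8551 * 65.44 / 60
f = 559577.44 / 60
f = 9326.29 Hz

9326.29 Hz


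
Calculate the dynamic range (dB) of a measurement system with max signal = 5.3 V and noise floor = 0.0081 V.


Dynamic range = 20 * log10(Vmax / Vnoise).
DR = 20 * log10(5.3 / 0.0081)
DR = 20 * log10(654.32)
DR = 56.32 dB

56.32 dB


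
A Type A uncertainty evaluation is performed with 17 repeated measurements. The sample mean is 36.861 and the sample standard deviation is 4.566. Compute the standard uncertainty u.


The standard uncertainty for Type A evaluation is u = s / sqrt(n).
u = 4.566 / sqrt(17)
u = 4.566 / 4.1231
u = 1.1074

1.1074


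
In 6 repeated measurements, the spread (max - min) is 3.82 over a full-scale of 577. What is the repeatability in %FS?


Repeatability = (spread / full scale) * 100%.
R = (3.82 / 577) * 100
R = 0.662 %FS

0.662 %FS


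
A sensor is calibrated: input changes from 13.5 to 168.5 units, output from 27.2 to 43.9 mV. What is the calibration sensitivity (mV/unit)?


Sensitivity = (y2 - y1) / (x2 - x1).
S = (43.9 - 27.2) / (168.5 - 13.5)
S = 16.7 / 155.0
S = 0.1077 mV/unit

0.1077 mV/unit


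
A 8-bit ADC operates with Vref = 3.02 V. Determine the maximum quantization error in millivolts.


The maximum quantization error is +/- LSB/2.
LSB = Vref / 2^n = 3.02 / 256 = 0.01179688 V
Max error = LSB / 2 = 0.01179688 / 2 = 0.00589844 V
Max error = 5.8984 mV

5.8984 mV


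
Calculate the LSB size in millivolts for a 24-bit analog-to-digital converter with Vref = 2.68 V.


The resolution (LSB) of an ADC is Vref / 2^n.
LSB = 2.68 / 2^24
LSB = 2.68 / 16777216
LSB = 1.6e-07 V = 0.00015974 mV

0.00015974 mV


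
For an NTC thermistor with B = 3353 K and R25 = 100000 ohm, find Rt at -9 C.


NTC thermistor equation: Rt = R25 * exp(B * (1/T - 1/T25)).
T in Kelvin: 264.15 K, T25 = 298.15 K
1/T - 1/T25 = 1/264.15 - 1/298.15 = 0.00043171
B * (1/T - 1/T25) = 3353 * 0.00043171 = 1.4475
Rt = 100000 * exp(1.4475) = 425259.0 ohm

425259.0 ohm


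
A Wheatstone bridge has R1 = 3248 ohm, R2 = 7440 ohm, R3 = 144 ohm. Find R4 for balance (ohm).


At balance: R1*R4 = R2*R3, so R4 = R2*R3/R1.
R4 = 7440 * 144 / 3248
R4 = 1071360 / 3248
R4 = 329.85 ohm

329.85 ohm


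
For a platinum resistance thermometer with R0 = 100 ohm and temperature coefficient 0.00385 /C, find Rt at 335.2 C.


The RTD equation: Rt = R0 * (1 + alpha * T).
Rt = 100 * (1 + 0.00385 * 335.2)
Rt = 100 * (1 + 1.29052)
Rt = 100 * 2.29052
Rt = 229.052 ohm

229.052 ohm


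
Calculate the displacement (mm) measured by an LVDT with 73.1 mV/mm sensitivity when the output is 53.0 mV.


Displacement = Vout / sensitivity.
d = 53.0 / 73.1
d = 0.725 mm

0.725 mm


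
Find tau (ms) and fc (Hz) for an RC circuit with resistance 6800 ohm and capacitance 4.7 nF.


Time constant: tau = R * C.
tau = 6800 * 4.70e-09 = 3.196e-05 s
tau = 0.032 ms
Cutoff frequency: fc = 1 / (2*pi*R*C).
fc = 1 / (2*pi*3.196e-05) = 4979.82 Hz

tau = 0.032 ms, fc = 4979.82 Hz


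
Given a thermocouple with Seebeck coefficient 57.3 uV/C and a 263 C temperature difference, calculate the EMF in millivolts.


The thermocouple output V = sensitivity * dT.
V = 57.3 uV/C * 263 C
V = 15069.9 uV
V = 15.07 mV

15.07 mV


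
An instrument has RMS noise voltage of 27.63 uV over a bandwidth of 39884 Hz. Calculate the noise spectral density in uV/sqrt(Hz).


Noise spectral density = Vrms / sqrt(BW).
NSD = 27.63 / sqrt(39884)
NSD = 27.63 / 199.7098
NSD = 0.1384 uV/sqrt(Hz)

0.1384 uV/sqrt(Hz)


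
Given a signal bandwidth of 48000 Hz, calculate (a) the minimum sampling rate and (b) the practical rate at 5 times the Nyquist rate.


By Nyquist theorem, fs_min = 2 * fmax.
fs_min = 2 * 48000 = 96000 Hz
Practical rate = 5 * fs_min = 5 * 96000 = 480000 Hz

fs_min = 96000 Hz, fs_practical = 480000 Hz


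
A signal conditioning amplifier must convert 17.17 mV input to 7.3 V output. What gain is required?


Gain = Vout / Vin (converting to same units).
G = 7.3 V / 17.17 mV
G = 7300.0 mV / 17.17 mV
G = 425.16

425.16


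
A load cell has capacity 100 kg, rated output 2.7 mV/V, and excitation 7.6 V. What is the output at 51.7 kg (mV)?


Vout = rated_output * Vex * (load / capacity).
Vout = 2.7 * 7.6 * (51.7 / 100)
Vout = 2.7 * 7.6 * 0.517
Vout = 10.609 mV

10.609 mV


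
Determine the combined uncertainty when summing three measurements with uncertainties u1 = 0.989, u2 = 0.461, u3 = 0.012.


For a sum of independent quantities, uc = sqrt(u1^2 + u2^2 + u3^2).
uc = sqrt(0.989^2 + 0.461^2 + 0.012^2)
uc = sqrt(0.978121 + 0.212521 + 0.000144)
uc = 1.0912

1.0912


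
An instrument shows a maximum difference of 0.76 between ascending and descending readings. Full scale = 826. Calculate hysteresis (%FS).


Hysteresis = (max difference / full scale) * 100%.
H = (0.76 / 826) * 100
H = 0.092 %FS

0.092 %FS


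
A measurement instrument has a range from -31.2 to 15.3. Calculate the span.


Span = upper range - lower range.
Span = 15.3 - (-31.2)
Span = 46.5

46.5


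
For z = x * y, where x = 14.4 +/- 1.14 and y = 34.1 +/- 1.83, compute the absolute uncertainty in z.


For a product z = x*y, the relative uncertainty is:
uz/z = sqrt((ux/x)^2 + (uy/y)^2)
Relative uncertainties: ux/x = 1.14/14.4 = 0.079167
uy/y = 1.83/34.1 = 0.053666
z = 14.4 * 34.1 = 491.0
uz = 491.0 * sqrt(0.079167^2 + 0.053666^2) = 46.964

46.964


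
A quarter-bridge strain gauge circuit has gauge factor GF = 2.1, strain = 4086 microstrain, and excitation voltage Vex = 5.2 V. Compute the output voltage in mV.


Quarter bridge output: Vout = (GF * epsilon * Vex) / 4.
Vout = (2.1 * 4086e-6 * 5.2) / 4
Vout = 0.04461912 / 4 V
Vout = 0.01115478 V = 11.1548 mV

11.1548 mV


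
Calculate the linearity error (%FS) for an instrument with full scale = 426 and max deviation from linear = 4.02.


Linearity error = (max deviation / full scale) * 100%.
Linearity = (4.02 / 426) * 100
Linearity = 0.944 %FS

0.944 %FS


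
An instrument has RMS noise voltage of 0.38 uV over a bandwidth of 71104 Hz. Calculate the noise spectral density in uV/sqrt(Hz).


Noise spectral density = Vrms / sqrt(BW).
NSD = 0.38 / sqrt(71104)
NSD = 0.38 / 266.6533
NSD = 0.0014 uV/sqrt(Hz)

0.0014 uV/sqrt(Hz)


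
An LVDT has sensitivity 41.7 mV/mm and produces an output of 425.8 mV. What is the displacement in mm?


Displacement = Vout / sensitivity.
d = 425.8 / 41.7
d = 10.211 mm

10.211 mm


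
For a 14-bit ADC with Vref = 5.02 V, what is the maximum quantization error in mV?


The maximum quantization error is +/- LSB/2.
LSB = Vref / 2^n = 5.02 / 16384 = 0.0003064 V
Max error = LSB / 2 = 0.0003064 / 2 = 0.0001532 V
Max error = 0.1532 mV

0.1532 mV


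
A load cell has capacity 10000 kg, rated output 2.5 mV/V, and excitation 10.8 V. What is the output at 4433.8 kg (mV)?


Vout = rated_output * Vex * (load / capacity).
Vout = 2.5 * 10.8 * (4433.8 / 10000)
Vout = 2.5 * 10.8 * 0.44338
Vout = 11.971 mV

11.971 mV


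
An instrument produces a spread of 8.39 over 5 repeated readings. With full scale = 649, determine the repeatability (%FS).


Repeatability = (spread / full scale) * 100%.
R = (8.39 / 649) * 100
R = 1.293 %FS

1.293 %FS


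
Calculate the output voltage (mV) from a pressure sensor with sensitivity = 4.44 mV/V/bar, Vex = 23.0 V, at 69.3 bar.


Output = sensitivity * Vex * P.
Vout = 4.44 * 23.0 * 69.3
Vout = 102.12 * 69.3
Vout = 7076.92 mV

7076.92 mV


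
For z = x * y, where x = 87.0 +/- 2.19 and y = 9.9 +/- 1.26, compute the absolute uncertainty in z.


For a product z = x*y, the relative uncertainty is:
uz/z = sqrt((ux/x)^2 + (uy/y)^2)
Relative uncertainties: ux/x = 2.19/87.0 = 0.025172
uy/y = 1.26/9.9 = 0.127273
z = 87.0 * 9.9 = 861.3
uz = 861.3 * sqrt(0.025172^2 + 0.127273^2) = 111.744

111.744


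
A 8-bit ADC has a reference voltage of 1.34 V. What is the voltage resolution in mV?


The resolution (LSB) of an ADC is Vref / 2^n.
LSB = 1.34 / 2^8
LSB = 1.34 / 256
LSB = 0.00523438 V = 5.234375 mV

5.234375 mV


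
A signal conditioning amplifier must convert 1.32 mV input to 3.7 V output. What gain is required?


Gain = Vout / Vin (converting to same units).
G = 3.7 V / 1.32 mV
G = 3700.0 mV / 1.32 mV
G = 2803.03

2803.03


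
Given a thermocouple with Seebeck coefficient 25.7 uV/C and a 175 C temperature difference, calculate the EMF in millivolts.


The thermocouple output V = sensitivity * dT.
V = 25.7 uV/C * 175 C
V = 4497.5 uV
V = 4.497 mV

4.497 mV


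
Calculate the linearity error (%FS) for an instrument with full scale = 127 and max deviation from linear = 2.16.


Linearity error = (max deviation / full scale) * 100%.
Linearity = (2.16 / 127) * 100
Linearity = 1.701 %FS

1.701 %FS


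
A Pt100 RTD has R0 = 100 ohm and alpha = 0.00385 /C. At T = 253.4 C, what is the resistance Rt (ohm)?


The RTD equation: Rt = R0 * (1 + alpha * T).
Rt = 100 * (1 + 0.00385 * 253.4)
Rt = 100 * (1 + 0.97559)
Rt = 100 * 1.97559
Rt = 197.559 ohm

197.559 ohm


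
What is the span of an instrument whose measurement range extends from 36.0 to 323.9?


Span = upper range - lower range.
Span = 323.9 - (36.0)
Span = 287.9

287.9


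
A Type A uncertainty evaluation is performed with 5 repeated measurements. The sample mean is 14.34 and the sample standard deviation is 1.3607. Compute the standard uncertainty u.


The standard uncertainty for Type A evaluation is u = s / sqrt(n).
u = 1.3607 / sqrt(5)
u = 1.3607 / 2.2361
u = 0.6085

0.6085


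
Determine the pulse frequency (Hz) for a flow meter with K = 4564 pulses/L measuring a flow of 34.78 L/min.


Frequency = K * Q / 60 (converting L/min to L/s).
f = 4564 * 34.78 / 60
f = 158735.92 / 60
f = 2645.6 Hz

2645.6 Hz


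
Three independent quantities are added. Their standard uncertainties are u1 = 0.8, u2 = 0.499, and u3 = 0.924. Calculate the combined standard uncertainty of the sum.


For a sum of independent quantities, uc = sqrt(u1^2 + u2^2 + u3^2).
uc = sqrt(0.8^2 + 0.499^2 + 0.924^2)
uc = sqrt(0.64 + 0.249001 + 0.853776)
uc = 1.3201

1.3201


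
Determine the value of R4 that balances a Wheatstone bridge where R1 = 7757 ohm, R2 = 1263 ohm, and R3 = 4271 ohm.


At balance: R1*R4 = R2*R3, so R4 = R2*R3/R1.
R4 = 1263 * 4271 / 7757
R4 = 5394273 / 7757
R4 = 695.41 ohm

695.41 ohm


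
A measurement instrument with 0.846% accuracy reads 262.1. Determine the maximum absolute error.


Absolute error = (accuracy% / 100) * reading.
Error = (0.846 / 100) * 262.1
Error = 0.00846 * 262.1
Error = 2.2174

2.2174


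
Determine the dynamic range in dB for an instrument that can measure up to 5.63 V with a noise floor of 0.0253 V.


Dynamic range = 20 * log10(Vmax / Vnoise).
DR = 20 * log10(5.63 / 0.0253)
DR = 20 * log10(222.53)
DR = 46.95 dB

46.95 dB


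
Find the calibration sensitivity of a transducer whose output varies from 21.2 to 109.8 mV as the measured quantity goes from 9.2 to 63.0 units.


Sensitivity = (y2 - y1) / (x2 - x1).
S = (109.8 - 21.2) / (63.0 - 9.2)
S = 88.6 / 53.8
S = 1.6468 mV/unit

1.6468 mV/unit


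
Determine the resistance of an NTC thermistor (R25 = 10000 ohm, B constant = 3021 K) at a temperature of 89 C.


NTC thermistor equation: Rt = R25 * exp(B * (1/T - 1/T25)).
T in Kelvin: 362.15 K, T25 = 298.15 K
1/T - 1/T25 = 1/362.15 - 1/298.15 = -0.00059273
B * (1/T - 1/T25) = 3021 * -0.00059273 = -1.7906
Rt = 10000 * exp(-1.7906) = 1668.5 ohm

1668.5 ohm


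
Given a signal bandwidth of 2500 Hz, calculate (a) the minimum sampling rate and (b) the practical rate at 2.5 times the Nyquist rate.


By Nyquist theorem, fs_min = 2 * fmax.
fs_min = 2 * 2500 = 5000 Hz
Practical rate = 2.5 * fs_min = 2.5 * 5000 = 12500 Hz

fs_min = 5000 Hz, fs_practical = 12500 Hz


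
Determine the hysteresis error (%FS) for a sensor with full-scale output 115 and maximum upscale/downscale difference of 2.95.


Hysteresis = (max difference / full scale) * 100%.
H = (2.95 / 115) * 100
H = 2.565 %FS

2.565 %FS


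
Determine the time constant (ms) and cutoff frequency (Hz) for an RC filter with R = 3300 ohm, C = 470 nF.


Time constant: tau = R * C.
tau = 3300 * 4.70e-07 = 0.001551 s
tau = 1.551 ms
Cutoff frequency: fc = 1 / (2*pi*R*C).
fc = 1 / (2*pi*0.001551) = 102.61 Hz

tau = 1.551 ms, fc = 102.61 Hz


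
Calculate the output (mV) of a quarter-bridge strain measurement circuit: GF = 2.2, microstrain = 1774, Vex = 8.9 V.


Quarter bridge output: Vout = (GF * epsilon * Vex) / 4.
Vout = (2.2 * 1774e-6 * 8.9) / 4
Vout = 0.03473492 / 4 V
Vout = 0.00868373 V = 8.6837 mV

8.6837 mV


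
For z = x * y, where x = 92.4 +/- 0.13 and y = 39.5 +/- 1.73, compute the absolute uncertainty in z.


For a product z = x*y, the relative uncertainty is:
uz/z = sqrt((ux/x)^2 + (uy/y)^2)
Relative uncertainties: ux/x = 0.13/92.4 = 0.001407
uy/y = 1.73/39.5 = 0.043797
z = 92.4 * 39.5 = 3649.8
uz = 3649.8 * sqrt(0.001407^2 + 0.043797^2) = 159.934

159.934


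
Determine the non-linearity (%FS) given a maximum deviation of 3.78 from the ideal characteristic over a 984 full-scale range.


Linearity error = (max deviation / full scale) * 100%.
Linearity = (3.78 / 984) * 100
Linearity = 0.384 %FS

0.384 %FS


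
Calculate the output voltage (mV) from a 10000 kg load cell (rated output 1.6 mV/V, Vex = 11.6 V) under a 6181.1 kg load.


Vout = rated_output * Vex * (load / capacity).
Vout = 1.6 * 11.6 * (6181.1 / 10000)
Vout = 1.6 * 11.6 * 0.61811
Vout = 11.472 mV

11.472 mV


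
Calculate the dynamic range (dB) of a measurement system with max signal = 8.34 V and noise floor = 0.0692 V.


Dynamic range = 20 * log10(Vmax / Vnoise).
DR = 20 * log10(8.34 / 0.0692)
DR = 20 * log10(120.52)
DR = 41.62 dB

41.62 dB


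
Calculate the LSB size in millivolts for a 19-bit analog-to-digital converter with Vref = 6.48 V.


The resolution (LSB) of an ADC is Vref / 2^n.
LSB = 6.48 / 2^19
LSB = 6.48 / 524288
LSB = 1.236e-05 V = 0.01235962 mV

0.01235962 mV


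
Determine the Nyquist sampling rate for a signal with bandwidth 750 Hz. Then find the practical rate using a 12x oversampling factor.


By Nyquist theorem, fs_min = 2 * fmax.
fs_min = 2 * 750 = 1500 Hz
Practical rate = 12 * fs_min = 12 * 1500 = 18000 Hz

fs_min = 1500 Hz, fs_practical = 18000 Hz


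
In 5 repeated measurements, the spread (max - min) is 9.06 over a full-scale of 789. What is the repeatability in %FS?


Repeatability = (spread / full scale) * 100%.
R = (9.06 / 789) * 100
R = 1.148 %FS

1.148 %FS


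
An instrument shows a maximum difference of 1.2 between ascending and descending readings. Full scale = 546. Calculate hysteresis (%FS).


Hysteresis = (max difference / full scale) * 100%.
H = (1.2 / 546) * 100
H = 0.22 %FS

0.22 %FS


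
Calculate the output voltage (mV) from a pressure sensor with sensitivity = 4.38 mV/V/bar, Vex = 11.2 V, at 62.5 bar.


Output = sensitivity * Vex * P.
Vout = 4.38 * 11.2 * 62.5
Vout = 49.056 * 62.5
Vout = 3066.0 mV

3066.0 mV


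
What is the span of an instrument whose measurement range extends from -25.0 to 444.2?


Span = upper range - lower range.
Span = 444.2 - (-25.0)
Span = 469.2

469.2


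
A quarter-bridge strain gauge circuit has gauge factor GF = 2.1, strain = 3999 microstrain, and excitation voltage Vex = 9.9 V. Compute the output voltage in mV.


Quarter bridge output: Vout = (GF * epsilon * Vex) / 4.
Vout = (2.1 * 3999e-6 * 9.9) / 4
Vout = 0.08313921 / 4 V
Vout = 0.0207848 V = 20.7848 mV

20.7848 mV


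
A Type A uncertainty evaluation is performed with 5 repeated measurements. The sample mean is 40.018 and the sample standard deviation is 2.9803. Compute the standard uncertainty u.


The standard uncertainty for Type A evaluation is u = s / sqrt(n).
u = 2.9803 / sqrt(5)
u = 2.9803 / 2.2361
u = 1.3328

1.3328


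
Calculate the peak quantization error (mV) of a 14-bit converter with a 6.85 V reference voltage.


The maximum quantization error is +/- LSB/2.
LSB = Vref / 2^n = 6.85 / 16384 = 0.00041809 V
Max error = LSB / 2 = 0.00041809 / 2 = 0.00020905 V
Max error = 0.209 mV

0.209 mV


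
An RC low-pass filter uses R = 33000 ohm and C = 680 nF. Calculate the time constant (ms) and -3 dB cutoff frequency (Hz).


Time constant: tau = R * C.
tau = 33000 * 6.80e-07 = 0.02244 s
tau = 22.44 ms
Cutoff frequency: fc = 1 / (2*pi*R*C).
fc = 1 / (2*pi*0.02244) = 7.09 Hz

tau = 22.44 ms, fc = 7.09 Hz


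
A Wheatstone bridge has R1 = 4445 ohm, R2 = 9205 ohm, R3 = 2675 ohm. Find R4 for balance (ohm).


At balance: R1*R4 = R2*R3, so R4 = R2*R3/R1.
R4 = 9205 * 2675 / 4445
R4 = 24623375 / 4445
R4 = 5539.57 ohm

5539.57 ohm


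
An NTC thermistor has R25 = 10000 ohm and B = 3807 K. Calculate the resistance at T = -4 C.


NTC thermistor equation: Rt = R25 * exp(B * (1/T - 1/T25)).
T in Kelvin: 269.15 K, T25 = 298.15 K
1/T - 1/T25 = 1/269.15 - 1/298.15 = 0.00036138
B * (1/T - 1/T25) = 3807 * 0.00036138 = 1.3758
Rt = 10000 * exp(1.3758) = 39582.0 ohm

39582.0 ohm


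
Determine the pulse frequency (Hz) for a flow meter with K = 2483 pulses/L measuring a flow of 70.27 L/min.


Frequency = K * Q / 60 (converting L/min to L/s).
f = 2483 * 70.27 / 60
f = 174480.41 / 60
f = 2908.01 Hz

2908.01 Hz


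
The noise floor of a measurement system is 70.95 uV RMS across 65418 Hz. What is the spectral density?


Noise spectral density = Vrms / sqrt(BW).
NSD = 70.95 / sqrt(65418)
NSD = 70.95 / 255.7694
NSD = 0.2774 uV/sqrt(Hz)

0.2774 uV/sqrt(Hz)


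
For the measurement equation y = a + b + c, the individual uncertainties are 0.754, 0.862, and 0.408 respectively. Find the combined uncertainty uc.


For a sum of independent quantities, uc = sqrt(u1^2 + u2^2 + u3^2).
uc = sqrt(0.754^2 + 0.862^2 + 0.408^2)
uc = sqrt(0.568516 + 0.743044 + 0.166464)
uc = 1.2157

1.2157


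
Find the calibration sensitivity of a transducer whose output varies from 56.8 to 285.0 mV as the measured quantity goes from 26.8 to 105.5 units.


Sensitivity = (y2 - y1) / (x2 - x1).
S = (285.0 - 56.8) / (105.5 - 26.8)
S = 228.2 / 78.7
S = 2.8996 mV/unit

2.8996 mV/unit


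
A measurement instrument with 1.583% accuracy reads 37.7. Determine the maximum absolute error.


Absolute error = (accuracy% / 100) * reading.
Error = (1.583 / 100) * 37.7
Error = 0.01583 * 37.7
Error = 0.5968

0.5968


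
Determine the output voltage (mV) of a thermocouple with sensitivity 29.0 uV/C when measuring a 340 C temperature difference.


The thermocouple output V = sensitivity * dT.
V = 29.0 uV/C * 340 C
V = 9860.0 uV
V = 9.86 mV

9.86 mV


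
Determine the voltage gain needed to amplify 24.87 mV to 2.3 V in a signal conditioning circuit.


Gain = Vout / Vin (converting to same units).
G = 2.3 V / 24.87 mV
G = 2300.0 mV / 24.87 mV
G = 92.48

92.48


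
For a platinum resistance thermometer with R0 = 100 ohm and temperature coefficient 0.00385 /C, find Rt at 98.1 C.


The RTD equation: Rt = R0 * (1 + alpha * T).
Rt = 100 * (1 + 0.00385 * 98.1)
Rt = 100 * (1 + 0.377685)
Rt = 100 * 1.377685
Rt = 137.769 ohm

137.769 ohm


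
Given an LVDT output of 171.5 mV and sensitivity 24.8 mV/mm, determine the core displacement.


Displacement = Vout / sensitivity.
d = 171.5 / 24.8
d = 6.915 mm

6.915 mm


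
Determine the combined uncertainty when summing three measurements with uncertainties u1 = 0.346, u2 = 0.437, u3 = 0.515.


For a sum of independent quantities, uc = sqrt(u1^2 + u2^2 + u3^2).
uc = sqrt(0.346^2 + 0.437^2 + 0.515^2)
uc = sqrt(0.119716 + 0.190969 + 0.265225)
uc = 0.7589

0.7589


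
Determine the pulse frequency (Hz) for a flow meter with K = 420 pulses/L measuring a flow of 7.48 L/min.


Frequency = K * Q / 60 (converting L/min to L/s).
f = 420 * 7.48 / 60
f = 3141.6 / 60
f = 52.36 Hz

52.36 Hz


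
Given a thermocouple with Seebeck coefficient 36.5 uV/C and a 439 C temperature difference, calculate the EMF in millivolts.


The thermocouple output V = sensitivity * dT.
V = 36.5 uV/C * 439 C
V = 16023.5 uV
V = 16.023 mV

16.023 mV


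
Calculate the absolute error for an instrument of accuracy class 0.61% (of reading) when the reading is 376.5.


Absolute error = (accuracy% / 100) * reading.
Error = (0.61 / 100) * 376.5
Error = 0.0061 * 376.5
Error = 2.2966

2.2966


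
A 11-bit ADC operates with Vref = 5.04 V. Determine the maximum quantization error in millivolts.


The maximum quantization error is +/- LSB/2.
LSB = Vref / 2^n = 5.04 / 2048 = 0.00246094 V
Max error = LSB / 2 = 0.00246094 / 2 = 0.00123047 V
Max error = 1.2305 mV

1.2305 mV


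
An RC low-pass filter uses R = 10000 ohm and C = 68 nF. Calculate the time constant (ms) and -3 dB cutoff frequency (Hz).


Time constant: tau = R * C.
tau = 10000 * 6.80e-08 = 0.00068 s
tau = 0.68 ms
Cutoff frequency: fc = 1 / (2*pi*R*C).
fc = 1 / (2*pi*0.00068) = 234.05 Hz

tau = 0.68 ms, fc = 234.05 Hz
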